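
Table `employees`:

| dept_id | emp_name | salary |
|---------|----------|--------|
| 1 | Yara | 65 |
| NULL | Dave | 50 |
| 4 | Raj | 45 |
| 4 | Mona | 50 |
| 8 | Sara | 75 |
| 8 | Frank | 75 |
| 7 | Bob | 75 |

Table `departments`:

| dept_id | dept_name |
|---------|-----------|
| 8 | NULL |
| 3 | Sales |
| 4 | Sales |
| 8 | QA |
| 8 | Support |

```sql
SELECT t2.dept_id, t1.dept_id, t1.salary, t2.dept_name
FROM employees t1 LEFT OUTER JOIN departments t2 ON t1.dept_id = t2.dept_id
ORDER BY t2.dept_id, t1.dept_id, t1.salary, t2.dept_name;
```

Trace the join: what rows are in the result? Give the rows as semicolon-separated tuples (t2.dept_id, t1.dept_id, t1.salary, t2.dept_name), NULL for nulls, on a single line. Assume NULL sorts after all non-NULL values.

(4, 4, 45, Sales); (4, 4, 50, Sales); (8, 8, 75, QA); (8, 8, 75, QA); (8, 8, 75, Support); (8, 8, 75, Support); (8, 8, 75, NULL); (8, 8, 75, NULL); (NULL, 1, 65, NULL); (NULL, 7, 75, NULL); (NULL, NULL, 50, NULL)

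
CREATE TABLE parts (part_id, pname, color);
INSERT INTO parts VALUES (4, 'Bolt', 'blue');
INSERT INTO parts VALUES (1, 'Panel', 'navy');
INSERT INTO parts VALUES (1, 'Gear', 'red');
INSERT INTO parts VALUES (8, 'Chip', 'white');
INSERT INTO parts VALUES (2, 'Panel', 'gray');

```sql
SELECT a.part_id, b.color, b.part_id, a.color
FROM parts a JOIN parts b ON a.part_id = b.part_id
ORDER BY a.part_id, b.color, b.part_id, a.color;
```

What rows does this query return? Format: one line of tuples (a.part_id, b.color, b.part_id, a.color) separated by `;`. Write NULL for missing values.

INNER JOIN keeps only pairs where the ON condition holds.
Matching on a.part_id = b.part_id.
- a[0] part_id=4 → 1 match(es) in b → 1 row(s).
- a[1] part_id=1 → 2 match(es) in b → 2 row(s).
- a[2] part_id=1 → 2 match(es) in b → 2 row(s).
- a[3] part_id=8 → 1 match(es) in b → 1 row(s).
- a[4] part_id=2 → 1 match(es) in b → 1 row(s).
After projecting and ordering:
a.part_id | b.color | b.part_id | a.color
1 | navy | 1 | navy
1 | navy | 1 | red
1 | red | 1 | navy
1 | red | 1 | red
2 | gray | 2 | gray
4 | blue | 4 | blue
8 | white | 8 | white

(1, navy, 1, navy); (1, navy, 1, red); (1, red, 1, navy); (1, red, 1, red); (2, gray, 2, gray); (4, blue, 4, blue); (8, white, 8, white)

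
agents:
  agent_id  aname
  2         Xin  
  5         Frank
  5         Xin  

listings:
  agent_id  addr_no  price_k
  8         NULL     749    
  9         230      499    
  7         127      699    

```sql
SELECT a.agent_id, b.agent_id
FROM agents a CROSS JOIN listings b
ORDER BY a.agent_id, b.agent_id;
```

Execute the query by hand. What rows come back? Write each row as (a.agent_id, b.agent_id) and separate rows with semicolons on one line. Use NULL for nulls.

(2, 7); (2, 8); (2, 9); (5, 7); (5, 7); (5, 8); (5, 8); (5, 9); (5, 9)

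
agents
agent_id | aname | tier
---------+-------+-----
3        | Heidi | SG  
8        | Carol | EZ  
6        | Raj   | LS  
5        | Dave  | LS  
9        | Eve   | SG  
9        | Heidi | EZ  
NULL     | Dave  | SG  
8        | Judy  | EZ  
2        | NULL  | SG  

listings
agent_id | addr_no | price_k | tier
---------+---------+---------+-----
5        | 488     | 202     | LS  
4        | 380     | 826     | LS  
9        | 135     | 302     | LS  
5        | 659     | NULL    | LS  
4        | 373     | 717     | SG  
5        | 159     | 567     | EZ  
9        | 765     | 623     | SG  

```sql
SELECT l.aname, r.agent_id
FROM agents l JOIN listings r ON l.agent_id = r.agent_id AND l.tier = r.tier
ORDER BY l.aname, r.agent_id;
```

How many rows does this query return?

3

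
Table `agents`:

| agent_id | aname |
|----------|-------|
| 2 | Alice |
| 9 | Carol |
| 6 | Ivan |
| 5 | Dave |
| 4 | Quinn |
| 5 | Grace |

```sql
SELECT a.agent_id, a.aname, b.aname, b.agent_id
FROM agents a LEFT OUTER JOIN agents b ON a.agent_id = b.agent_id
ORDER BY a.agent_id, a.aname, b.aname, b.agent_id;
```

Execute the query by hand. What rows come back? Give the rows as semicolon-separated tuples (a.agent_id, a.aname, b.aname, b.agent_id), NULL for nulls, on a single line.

(2, Alice, Alice, 2); (4, Quinn, Quinn, 4); (5, Dave, Dave, 5); (5, Dave, Grace, 5); (5, Grace, Dave, 5); (5, Grace, Grace, 5); (6, Ivan, Ivan, 6); (9, Carol, Carol, 9)

LEFT JOIN keeps every row from `agents a`; unmatched rows get NULL for `agents b`'s columns.
Matching on a.agent_id = b.agent_id.
Matched pairs: 8; unmatched a rows kept: 0.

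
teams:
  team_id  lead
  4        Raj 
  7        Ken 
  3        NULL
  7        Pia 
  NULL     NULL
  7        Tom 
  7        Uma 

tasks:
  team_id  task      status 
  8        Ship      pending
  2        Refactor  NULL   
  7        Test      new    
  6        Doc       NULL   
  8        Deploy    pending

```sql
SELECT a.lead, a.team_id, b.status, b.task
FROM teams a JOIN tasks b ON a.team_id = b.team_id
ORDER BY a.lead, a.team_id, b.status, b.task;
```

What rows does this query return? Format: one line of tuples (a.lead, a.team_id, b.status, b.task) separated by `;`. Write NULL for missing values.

(Ken, 7, new, Test); (Pia, 7, new, Test); (Tom, 7, new, Test); (Uma, 7, new, Test)

INNER JOIN keeps only pairs where the ON condition holds.
Matching on a.team_id = b.team_id. A NULL in a compared column never satisfies the condition.
- a row (team_id=4): no match → dropped.
- a row (team_id=7): matches 1 b row(s) → 1 output row(s).
- a row (team_id=3): no match → dropped.
- a row (team_id=7): matches 1 b row(s) → 1 output row(s).
- a row (team_id=NULL): no match → dropped.
- a row (team_id=7): matches 1 b row(s) → 1 output row(s).
- a row (team_id=7): matches 1 b row(s) → 1 output row(s).
After projecting and ordering:
a.lead | a.team_id | b.status | b.task
Ken | 7 | new | Test
Pia | 7 | new | Test
Tom | 7 | new | Test
Uma | 7 | new | Test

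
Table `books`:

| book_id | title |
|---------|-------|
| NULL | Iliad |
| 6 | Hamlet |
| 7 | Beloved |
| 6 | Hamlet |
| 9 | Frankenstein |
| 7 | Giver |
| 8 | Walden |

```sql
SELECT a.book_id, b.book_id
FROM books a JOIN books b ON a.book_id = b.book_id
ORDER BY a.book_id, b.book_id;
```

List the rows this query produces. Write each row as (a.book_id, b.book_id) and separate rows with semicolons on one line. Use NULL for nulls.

(6, 6); (6, 6); (6, 6); (6, 6); (7, 7); (7, 7); (7, 7); (7, 7); (8, 8); (9, 9)

INNER JOIN keeps only pairs where the ON condition holds.
Matching on a.book_id = b.book_id. A NULL in a compared column never satisfies the condition.
- book_id=NULL: no matching b row, dropped.
- book_id=6: 2 matching b row(s), so 2 row(s) emitted.
- book_id=7: 2 matching b row(s), so 2 row(s) emitted.
- book_id=6: 2 matching b row(s), so 2 row(s) emitted.
- book_id=9: 1 matching b row(s), so 1 row(s) emitted.
- book_id=7: 2 matching b row(s), so 2 row(s) emitted.
- book_id=8: 1 matching b row(s), so 1 row(s) emitted.
After projecting and ordering:
a.book_id | b.book_id
6 | 6
6 | 6
6 | 6
6 | 6
7 | 7
7 | 7
7 | 7
7 | 7
8 | 8
9 | 9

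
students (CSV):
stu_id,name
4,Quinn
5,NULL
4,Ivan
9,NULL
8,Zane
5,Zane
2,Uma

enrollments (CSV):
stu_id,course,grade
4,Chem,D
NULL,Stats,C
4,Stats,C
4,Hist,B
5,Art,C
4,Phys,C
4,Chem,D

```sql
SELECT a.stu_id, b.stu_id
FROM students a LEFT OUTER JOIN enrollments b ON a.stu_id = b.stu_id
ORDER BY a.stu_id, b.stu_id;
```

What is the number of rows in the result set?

15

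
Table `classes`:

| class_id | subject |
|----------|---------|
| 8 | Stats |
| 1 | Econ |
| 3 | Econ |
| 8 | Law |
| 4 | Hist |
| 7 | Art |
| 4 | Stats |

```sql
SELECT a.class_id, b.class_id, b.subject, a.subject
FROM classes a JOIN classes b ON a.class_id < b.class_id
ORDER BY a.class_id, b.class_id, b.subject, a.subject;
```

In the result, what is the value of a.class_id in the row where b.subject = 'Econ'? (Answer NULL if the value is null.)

1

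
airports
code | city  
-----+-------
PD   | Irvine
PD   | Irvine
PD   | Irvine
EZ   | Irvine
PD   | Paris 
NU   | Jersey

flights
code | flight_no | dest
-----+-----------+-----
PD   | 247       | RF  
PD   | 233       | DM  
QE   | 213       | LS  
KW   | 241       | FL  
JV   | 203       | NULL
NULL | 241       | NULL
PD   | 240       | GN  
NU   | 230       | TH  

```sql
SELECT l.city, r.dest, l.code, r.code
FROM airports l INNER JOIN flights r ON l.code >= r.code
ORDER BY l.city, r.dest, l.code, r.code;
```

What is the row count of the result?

27

INNER JOIN keeps only pairs where the ON condition holds.
Matching on l.code >= r.code. A NULL in a compared column never satisfies the condition.
- l[0] code=PD → 6 match(es) in r → 6 row(s).
- l[1] code=PD → 6 match(es) in r → 6 row(s).
- l[2] code=PD → 6 match(es) in r → 6 row(s).
- l[3] code=EZ → no match; dropped.
- l[4] code=PD → 6 match(es) in r → 6 row(s).
- l[5] code=NU → 3 match(es) in r → 3 row(s).
Total: 27 rows.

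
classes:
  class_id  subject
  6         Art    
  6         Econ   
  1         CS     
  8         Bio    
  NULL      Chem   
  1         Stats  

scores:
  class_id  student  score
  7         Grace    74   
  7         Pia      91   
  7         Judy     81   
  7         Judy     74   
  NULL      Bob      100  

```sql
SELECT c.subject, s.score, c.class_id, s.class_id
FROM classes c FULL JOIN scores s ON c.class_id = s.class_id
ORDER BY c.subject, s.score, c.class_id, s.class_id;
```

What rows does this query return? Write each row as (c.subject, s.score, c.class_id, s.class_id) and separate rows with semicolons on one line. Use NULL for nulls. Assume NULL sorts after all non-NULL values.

(Art, NULL, 6, NULL); (Bio, NULL, 8, NULL); (CS, NULL, 1, NULL); (Chem, NULL, NULL, NULL); (Econ, NULL, 6, NULL); (Stats, NULL, 1, NULL); (NULL, 74, NULL, 7); (NULL, 74, NULL, 7); (NULL, 81, NULL, 7); (NULL, 91, NULL, 7); (NULL, 100, NULL, NULL)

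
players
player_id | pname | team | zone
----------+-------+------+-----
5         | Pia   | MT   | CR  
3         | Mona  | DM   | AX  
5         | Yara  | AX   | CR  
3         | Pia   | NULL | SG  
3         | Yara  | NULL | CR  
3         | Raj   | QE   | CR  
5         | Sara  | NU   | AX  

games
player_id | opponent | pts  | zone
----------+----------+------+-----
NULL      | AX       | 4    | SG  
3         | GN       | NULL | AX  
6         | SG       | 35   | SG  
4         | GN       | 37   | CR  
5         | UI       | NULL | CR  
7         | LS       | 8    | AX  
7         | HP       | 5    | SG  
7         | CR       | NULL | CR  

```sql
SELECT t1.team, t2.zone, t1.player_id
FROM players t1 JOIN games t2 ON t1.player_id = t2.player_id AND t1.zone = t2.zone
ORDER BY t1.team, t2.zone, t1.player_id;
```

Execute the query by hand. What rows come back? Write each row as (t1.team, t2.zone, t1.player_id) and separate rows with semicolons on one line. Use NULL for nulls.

(AX, CR, 5); (DM, AX, 3); (MT, CR, 5)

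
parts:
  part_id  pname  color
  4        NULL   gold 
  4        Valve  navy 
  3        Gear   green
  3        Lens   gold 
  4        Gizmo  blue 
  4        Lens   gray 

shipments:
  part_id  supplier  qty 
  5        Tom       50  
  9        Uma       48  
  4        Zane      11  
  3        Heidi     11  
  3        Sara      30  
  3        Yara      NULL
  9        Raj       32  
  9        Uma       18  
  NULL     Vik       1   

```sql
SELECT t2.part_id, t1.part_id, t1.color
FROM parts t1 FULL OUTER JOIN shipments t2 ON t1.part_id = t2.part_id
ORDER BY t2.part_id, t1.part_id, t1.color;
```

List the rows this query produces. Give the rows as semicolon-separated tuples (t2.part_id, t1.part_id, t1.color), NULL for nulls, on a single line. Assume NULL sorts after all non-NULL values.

(3, 3, gold); (3, 3, gold); (3, 3, gold); (3, 3, green); (3, 3, green); (3, 3, green); (4, 4, blue); (4, 4, gold); (4, 4, gray); (4, 4, navy); (5, NULL, NULL); (9, NULL, NULL); (9, NULL, NULL); (9, NULL, NULL); (NULL, NULL, NULL)

FULL OUTER JOIN keeps every row from both sides; unmatched rows get NULL for the other side's columns.
Matching on t1.part_id = t2.part_id. A NULL in a compared column never satisfies the condition.
Matched pairs: 10; unmatched t1 rows kept: 0; unmatched t2 rows kept: 5.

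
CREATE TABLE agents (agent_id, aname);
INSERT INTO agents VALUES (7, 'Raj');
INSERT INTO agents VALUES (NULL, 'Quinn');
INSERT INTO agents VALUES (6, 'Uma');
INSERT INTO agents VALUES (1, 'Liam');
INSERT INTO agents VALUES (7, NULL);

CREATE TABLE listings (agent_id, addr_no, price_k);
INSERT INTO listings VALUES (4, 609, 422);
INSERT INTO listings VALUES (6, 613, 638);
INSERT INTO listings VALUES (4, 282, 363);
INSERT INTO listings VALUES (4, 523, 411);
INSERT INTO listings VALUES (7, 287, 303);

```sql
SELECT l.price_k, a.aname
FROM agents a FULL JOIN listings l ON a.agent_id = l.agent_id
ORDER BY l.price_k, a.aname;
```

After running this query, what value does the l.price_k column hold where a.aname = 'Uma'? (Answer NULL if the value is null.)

FULL OUTER JOIN keeps every row from both sides; unmatched rows get NULL for the other side's columns.
Matching on a.agent_id = l.agent_id. A NULL in a compared column never satisfies the condition.
- agent_id=7: 1 matching l row(s), so 1 row(s) emitted.
- agent_id=NULL: no l row matches, row kept with l columns NULL.
- agent_id=6: 1 matching l row(s), so 1 row(s) emitted.
- agent_id=1: no l row matches, row kept with l columns NULL.
- agent_id=7: 1 matching l row(s), so 1 row(s) emitted.
- 3 row(s) from l found no a partner → padded with NULL.

638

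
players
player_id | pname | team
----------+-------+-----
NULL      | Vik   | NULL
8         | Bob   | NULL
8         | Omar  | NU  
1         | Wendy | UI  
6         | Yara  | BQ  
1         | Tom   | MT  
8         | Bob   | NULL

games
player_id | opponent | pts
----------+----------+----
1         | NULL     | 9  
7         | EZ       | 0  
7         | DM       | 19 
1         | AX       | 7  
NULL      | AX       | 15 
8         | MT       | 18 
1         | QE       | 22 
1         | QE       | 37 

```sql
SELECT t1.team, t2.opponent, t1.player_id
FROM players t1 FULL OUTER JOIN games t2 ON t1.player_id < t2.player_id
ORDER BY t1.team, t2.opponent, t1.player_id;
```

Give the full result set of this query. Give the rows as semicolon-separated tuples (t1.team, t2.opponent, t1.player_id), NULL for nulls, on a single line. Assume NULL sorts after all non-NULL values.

FULL OUTER JOIN keeps every row from both sides; unmatched rows get NULL for the other side's columns.
Matching on t1.player_id < t2.player_id. A NULL in a compared column never satisfies the condition.
- t1 row (player_id=NULL): no match → kept, t2 columns NULL.
- t1 row (player_id=8): no match → kept, t2 columns NULL.
- t1 row (player_id=8): no match → kept, t2 columns NULL.
- t1 row (player_id=1): matches 3 t2 row(s) → 3 output row(s).
- t1 row (player_id=6): matches 3 t2 row(s) → 3 output row(s).
- t1 row (player_id=1): matches 3 t2 row(s) → 3 output row(s).
- t1 row (player_id=8): no match → kept, t2 columns NULL.
- 5 t2 row(s) had no t1 match → kept, t1 columns NULL.

(BQ, DM, 6); (BQ, EZ, 6); (BQ, MT, 6); (MT, DM, 1); (MT, EZ, 1); (MT, MT, 1); (NU, NULL, 8); (UI, DM, 1); (UI, EZ, 1); (UI, MT, 1); (NULL, AX, NULL); (NULL, AX, NULL); (NULL, QE, NULL); (NULL, QE, NULL); (NULL, NULL, 8); (NULL, NULL, 8); (NULL, NULL, NULL); (NULL, NULL, NULL)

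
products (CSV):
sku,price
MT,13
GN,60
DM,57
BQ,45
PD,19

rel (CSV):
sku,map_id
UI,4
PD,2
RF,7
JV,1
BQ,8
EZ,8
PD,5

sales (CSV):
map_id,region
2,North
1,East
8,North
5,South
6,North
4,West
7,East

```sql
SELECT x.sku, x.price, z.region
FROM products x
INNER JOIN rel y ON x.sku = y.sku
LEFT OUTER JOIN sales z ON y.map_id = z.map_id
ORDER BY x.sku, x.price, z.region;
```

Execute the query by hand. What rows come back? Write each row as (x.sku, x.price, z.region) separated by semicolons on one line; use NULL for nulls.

(BQ, 45, North); (PD, 19, North); (PD, 19, South)

Step 1 — x INNER JOIN y on sku → 3 row(s).
Then LEFT JOIN `sales z` on map_id: each of those 3 rows is kept; rows whose y.map_id has no match in z get NULL for z's columns.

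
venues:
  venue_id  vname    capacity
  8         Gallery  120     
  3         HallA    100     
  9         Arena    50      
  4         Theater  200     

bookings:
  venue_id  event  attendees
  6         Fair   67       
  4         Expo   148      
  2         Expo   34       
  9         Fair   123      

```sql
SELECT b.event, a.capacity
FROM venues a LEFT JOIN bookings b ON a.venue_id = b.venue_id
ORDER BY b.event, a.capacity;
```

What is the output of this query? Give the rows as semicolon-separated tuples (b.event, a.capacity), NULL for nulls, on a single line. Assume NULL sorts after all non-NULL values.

(Expo, 200); (Fair, 50); (NULL, 100); (NULL, 120)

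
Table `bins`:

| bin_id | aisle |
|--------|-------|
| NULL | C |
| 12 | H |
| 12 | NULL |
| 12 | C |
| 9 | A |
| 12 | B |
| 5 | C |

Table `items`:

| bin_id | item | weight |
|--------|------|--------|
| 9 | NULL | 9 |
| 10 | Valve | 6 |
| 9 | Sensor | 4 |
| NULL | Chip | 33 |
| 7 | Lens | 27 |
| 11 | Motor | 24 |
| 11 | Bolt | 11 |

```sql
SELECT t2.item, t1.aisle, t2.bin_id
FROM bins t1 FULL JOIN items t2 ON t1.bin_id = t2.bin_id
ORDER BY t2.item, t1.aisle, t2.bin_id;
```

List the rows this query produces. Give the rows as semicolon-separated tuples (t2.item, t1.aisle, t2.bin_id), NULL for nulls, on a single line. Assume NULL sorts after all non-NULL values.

FULL OUTER JOIN keeps every row from both sides; unmatched rows get NULL for the other side's columns.
Matching on t1.bin_id = t2.bin_id. A NULL in a compared column never satisfies the condition.
- bin_id=NULL: no t2 row matches, row kept with t2 columns NULL.
- bin_id=12: no t2 row matches, row kept with t2 columns NULL.
- bin_id=12: no t2 row matches, row kept with t2 columns NULL.
- bin_id=12: no t2 row matches, row kept with t2 columns NULL.
- bin_id=9: 2 matching t2 row(s), so 2 row(s) emitted.
- bin_id=12: no t2 row matches, row kept with t2 columns NULL.
- bin_id=5: no t2 row matches, row kept with t2 columns NULL.
- plus 5 unmatched t2 row(s), each kept with NULL t1 columns.

(Bolt, NULL, 11); (Chip, NULL, NULL); (Lens, NULL, 7); (Motor, NULL, 11); (Sensor, A, 9); (Valve, NULL, 10); (NULL, A, 9); (NULL, B, NULL); (NULL, C, NULL); (NULL, C, NULL); (NULL, C, NULL); (NULL, H, NULL); (NULL, NULL, NULL)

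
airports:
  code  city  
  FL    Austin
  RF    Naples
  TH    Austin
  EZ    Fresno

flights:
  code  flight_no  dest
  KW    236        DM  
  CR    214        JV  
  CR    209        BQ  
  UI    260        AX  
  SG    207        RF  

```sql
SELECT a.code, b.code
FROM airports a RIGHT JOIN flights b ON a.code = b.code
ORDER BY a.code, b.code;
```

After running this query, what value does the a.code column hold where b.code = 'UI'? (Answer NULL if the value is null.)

RIGHT JOIN keeps every row from `flights`; unmatched rows get NULL for `airports`'s columns.
Matching on a.code = b.code.
- code=FL: no matching b row.
- code=RF: no matching b row.
- code=TH: no matching b row.
- code=EZ: no matching b row.
- 5 b row(s) had no a match → kept, a columns NULL.

NULL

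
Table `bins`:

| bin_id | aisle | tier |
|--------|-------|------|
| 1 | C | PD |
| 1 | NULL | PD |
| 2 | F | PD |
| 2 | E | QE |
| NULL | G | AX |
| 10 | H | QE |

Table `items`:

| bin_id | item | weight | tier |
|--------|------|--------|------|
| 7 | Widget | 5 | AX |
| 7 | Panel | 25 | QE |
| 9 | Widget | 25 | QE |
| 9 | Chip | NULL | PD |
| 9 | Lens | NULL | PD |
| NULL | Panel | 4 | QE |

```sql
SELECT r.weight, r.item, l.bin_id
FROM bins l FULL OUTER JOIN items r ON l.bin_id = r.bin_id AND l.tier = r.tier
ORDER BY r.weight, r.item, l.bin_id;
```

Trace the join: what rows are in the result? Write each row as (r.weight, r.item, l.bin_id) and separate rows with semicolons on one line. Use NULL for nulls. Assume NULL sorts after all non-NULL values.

FULL OUTER JOIN keeps every row from both sides; unmatched rows get NULL for the other side's columns.
Matching on l.bin_id = r.bin_id AND l.tier = r.tier. A NULL in a compared column never satisfies the condition.
- l row (bin_id=1, tier=PD): no match → kept, r columns NULL.
- l row (bin_id=1, tier=PD): no match → kept, r columns NULL.
- l row (bin_id=2, tier=PD): no match → kept, r columns NULL.
- l row (bin_id=2, tier=QE): no match → kept, r columns NULL.
- l row (bin_id=NULL, tier=AX): no match → kept, r columns NULL.
- l row (bin_id=10, tier=QE): no match → kept, r columns NULL.
- plus 6 unmatched r row(s), each kept with NULL l columns.

(4, Panel, NULL); (5, Widget, NULL); (25, Panel, NULL); (25, Widget, NULL); (NULL, Chip, NULL); (NULL, Lens, NULL); (NULL, NULL, 1); (NULL, NULL, 1); (NULL, NULL, 2); (NULL, NULL, 2); (NULL, NULL, 10); (NULL, NULL, NULL)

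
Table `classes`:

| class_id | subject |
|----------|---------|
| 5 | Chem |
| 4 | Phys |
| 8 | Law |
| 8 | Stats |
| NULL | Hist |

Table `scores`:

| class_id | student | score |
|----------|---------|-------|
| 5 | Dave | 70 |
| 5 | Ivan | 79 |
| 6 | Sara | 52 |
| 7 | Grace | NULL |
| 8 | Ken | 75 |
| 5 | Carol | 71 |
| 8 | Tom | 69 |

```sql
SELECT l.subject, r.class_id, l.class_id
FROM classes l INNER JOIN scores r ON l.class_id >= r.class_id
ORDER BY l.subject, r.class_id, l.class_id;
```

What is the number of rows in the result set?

17

INNER JOIN keeps only pairs where the ON condition holds.
Matching on l.class_id >= r.class_id. A NULL in a compared column never satisfies the condition.
Matched pairs: 17.
Total: 17 rows.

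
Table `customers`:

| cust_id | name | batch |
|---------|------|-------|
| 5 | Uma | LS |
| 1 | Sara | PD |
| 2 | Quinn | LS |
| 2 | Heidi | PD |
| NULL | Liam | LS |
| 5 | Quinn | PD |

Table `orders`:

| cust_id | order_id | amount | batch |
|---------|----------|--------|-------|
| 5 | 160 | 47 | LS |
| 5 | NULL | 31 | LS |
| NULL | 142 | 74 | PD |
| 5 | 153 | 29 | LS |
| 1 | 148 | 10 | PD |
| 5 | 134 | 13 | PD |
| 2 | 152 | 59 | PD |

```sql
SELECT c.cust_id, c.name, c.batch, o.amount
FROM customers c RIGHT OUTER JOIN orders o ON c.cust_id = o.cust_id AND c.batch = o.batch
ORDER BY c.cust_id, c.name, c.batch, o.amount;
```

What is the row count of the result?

7

RIGHT JOIN keeps every row from `orders`; unmatched rows get NULL for `customers`'s columns.
Matching on c.cust_id = o.cust_id AND c.batch = o.batch. A NULL in a compared column never satisfies the condition.
- cust_id=5, batch=LS: 3 matching o row(s), so 3 row(s) emitted.
- cust_id=1, batch=PD: 1 matching o row(s), so 1 row(s) emitted.
- cust_id=2, batch=LS: no matching o row.
- cust_id=2, batch=PD: 1 matching o row(s), so 1 row(s) emitted.
- cust_id=NULL, batch=LS: no matching o row.
- cust_id=5, batch=PD: 1 matching o row(s), so 1 row(s) emitted.
- plus 1 unmatched o row(s), each kept with NULL c columns.
Total: 6 matched + 1 padded = 7 rows.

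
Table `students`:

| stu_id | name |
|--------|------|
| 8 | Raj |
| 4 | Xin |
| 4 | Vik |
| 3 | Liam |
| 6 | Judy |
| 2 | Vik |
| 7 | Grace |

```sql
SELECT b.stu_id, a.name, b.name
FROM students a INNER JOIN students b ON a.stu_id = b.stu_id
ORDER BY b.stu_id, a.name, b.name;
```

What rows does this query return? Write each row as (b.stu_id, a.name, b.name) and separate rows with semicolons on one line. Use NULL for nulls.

(2, Vik, Vik); (3, Liam, Liam); (4, Vik, Vik); (4, Vik, Xin); (4, Xin, Vik); (4, Xin, Xin); (6, Judy, Judy); (7, Grace, Grace); (8, Raj, Raj)

INNER JOIN keeps only pairs where the ON condition holds.
Matching on a.stu_id = b.stu_id.
Matched pairs: 9.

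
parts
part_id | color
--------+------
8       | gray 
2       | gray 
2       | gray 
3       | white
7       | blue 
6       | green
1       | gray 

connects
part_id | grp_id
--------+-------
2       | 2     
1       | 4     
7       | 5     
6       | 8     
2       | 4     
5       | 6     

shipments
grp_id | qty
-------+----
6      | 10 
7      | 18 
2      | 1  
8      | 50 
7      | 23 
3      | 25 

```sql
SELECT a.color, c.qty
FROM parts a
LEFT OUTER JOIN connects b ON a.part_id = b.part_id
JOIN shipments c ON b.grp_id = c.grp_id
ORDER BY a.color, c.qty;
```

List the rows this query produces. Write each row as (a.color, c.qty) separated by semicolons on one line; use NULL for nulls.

Joins associate left-to-right: parts LEFT JOIN connects on part_id gives 9 intermediate row(s).
Then INNER JOIN `shipments c` on grp_id: keep only rows whose b.grp_id appears in c.

(gray, 1); (gray, 1); (green, 50)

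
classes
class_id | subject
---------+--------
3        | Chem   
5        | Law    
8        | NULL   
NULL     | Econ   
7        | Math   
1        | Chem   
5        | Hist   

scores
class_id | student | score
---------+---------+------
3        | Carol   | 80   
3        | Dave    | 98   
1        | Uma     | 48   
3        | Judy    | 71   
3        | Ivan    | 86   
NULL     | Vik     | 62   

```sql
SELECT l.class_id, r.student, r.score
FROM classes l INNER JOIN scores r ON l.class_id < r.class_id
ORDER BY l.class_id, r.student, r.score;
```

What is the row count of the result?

INNER JOIN keeps only pairs where the ON condition holds.
Matching on l.class_id < r.class_id. A NULL in a compared column never satisfies the condition.
- l row (class_id=3): no match → dropped.
- l row (class_id=5): no match → dropped.
- l row (class_id=8): no match → dropped.
- l row (class_id=NULL): no match → dropped.
- l row (class_id=7): no match → dropped.
- l row (class_id=1): matches 4 r row(s) → 4 output row(s).
- l row (class_id=5): no match → dropped.
Total: 4 rows.

4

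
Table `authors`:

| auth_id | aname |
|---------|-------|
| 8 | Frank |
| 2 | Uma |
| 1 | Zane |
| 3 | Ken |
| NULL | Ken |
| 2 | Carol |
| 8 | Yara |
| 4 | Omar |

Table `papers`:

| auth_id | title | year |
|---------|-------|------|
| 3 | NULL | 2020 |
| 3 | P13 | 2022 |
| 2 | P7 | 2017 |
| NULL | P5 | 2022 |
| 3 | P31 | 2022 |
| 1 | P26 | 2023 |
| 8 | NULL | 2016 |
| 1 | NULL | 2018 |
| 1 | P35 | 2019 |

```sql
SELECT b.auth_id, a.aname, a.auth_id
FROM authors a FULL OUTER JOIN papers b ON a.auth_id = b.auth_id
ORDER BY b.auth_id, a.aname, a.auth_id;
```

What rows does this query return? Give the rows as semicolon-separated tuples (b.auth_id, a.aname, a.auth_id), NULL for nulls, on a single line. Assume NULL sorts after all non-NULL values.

(1, Zane, 1); (1, Zane, 1); (1, Zane, 1); (2, Carol, 2); (2, Uma, 2); (3, Ken, 3); (3, Ken, 3); (3, Ken, 3); (8, Frank, 8); (8, Yara, 8); (NULL, Ken, NULL); (NULL, Omar, 4); (NULL, NULL, NULL)

FULL OUTER JOIN keeps every row from both sides; unmatched rows get NULL for the other side's columns.
Matching on a.auth_id = b.auth_id. A NULL in a compared column never satisfies the condition.
Matched pairs: 10; unmatched a rows kept: 2; unmatched b rows kept: 1.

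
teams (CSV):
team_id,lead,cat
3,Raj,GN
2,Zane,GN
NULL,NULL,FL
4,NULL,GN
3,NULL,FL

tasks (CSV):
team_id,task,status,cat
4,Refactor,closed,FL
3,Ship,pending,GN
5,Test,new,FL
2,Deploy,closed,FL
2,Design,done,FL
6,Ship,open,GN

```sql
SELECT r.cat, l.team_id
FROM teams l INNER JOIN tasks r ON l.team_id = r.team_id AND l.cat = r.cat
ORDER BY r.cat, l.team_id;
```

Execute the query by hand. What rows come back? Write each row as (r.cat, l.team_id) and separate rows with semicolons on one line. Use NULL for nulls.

INNER JOIN keeps only pairs where the ON condition holds.
Matching on l.team_id = r.team_id AND l.cat = r.cat. A NULL in a compared column never satisfies the condition.
- l[0] team_id=3, cat=GN → 1 match(es) in r → 1 row(s).
- l[1] team_id=2, cat=GN → no match; dropped.
- l[2] team_id=NULL, cat=FL → no match; dropped.
- l[3] team_id=4, cat=GN → no match; dropped.
- l[4] team_id=3, cat=FL → no match; dropped.
After projecting and ordering:
r.cat | l.team_id
GN | 3

(GN, 3)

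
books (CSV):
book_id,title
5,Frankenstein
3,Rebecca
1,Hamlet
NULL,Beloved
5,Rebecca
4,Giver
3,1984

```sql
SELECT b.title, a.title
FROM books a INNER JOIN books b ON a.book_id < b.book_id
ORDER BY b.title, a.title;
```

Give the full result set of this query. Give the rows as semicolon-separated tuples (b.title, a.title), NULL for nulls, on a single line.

(1984, Hamlet); (Frankenstein, 1984); (Frankenstein, Giver); (Frankenstein, Hamlet); (Frankenstein, Rebecca); (Giver, 1984); (Giver, Hamlet); (Giver, Rebecca); (Rebecca, 1984); (Rebecca, Giver); (Rebecca, Hamlet); (Rebecca, Hamlet); (Rebecca, Rebecca)

INNER JOIN keeps only pairs where the ON condition holds.
Matching on a.book_id < b.book_id. A NULL in a compared column never satisfies the condition.
- a row (book_id=5): no match → dropped.
- a row (book_id=3): matches 3 b row(s) → 3 output row(s).
- a row (book_id=1): matches 5 b row(s) → 5 output row(s).
- a row (book_id=NULL): no match → dropped.
- a row (book_id=5): no match → dropped.
- a row (book_id=4): matches 2 b row(s) → 2 output row(s).
- a row (book_id=3): matches 3 b row(s) → 3 output row(s).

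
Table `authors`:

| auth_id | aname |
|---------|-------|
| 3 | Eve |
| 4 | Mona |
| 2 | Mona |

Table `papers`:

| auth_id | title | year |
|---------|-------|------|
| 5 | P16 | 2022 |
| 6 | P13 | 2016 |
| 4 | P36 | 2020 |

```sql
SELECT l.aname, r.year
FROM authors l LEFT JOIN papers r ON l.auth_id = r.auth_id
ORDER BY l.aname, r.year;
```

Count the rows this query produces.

3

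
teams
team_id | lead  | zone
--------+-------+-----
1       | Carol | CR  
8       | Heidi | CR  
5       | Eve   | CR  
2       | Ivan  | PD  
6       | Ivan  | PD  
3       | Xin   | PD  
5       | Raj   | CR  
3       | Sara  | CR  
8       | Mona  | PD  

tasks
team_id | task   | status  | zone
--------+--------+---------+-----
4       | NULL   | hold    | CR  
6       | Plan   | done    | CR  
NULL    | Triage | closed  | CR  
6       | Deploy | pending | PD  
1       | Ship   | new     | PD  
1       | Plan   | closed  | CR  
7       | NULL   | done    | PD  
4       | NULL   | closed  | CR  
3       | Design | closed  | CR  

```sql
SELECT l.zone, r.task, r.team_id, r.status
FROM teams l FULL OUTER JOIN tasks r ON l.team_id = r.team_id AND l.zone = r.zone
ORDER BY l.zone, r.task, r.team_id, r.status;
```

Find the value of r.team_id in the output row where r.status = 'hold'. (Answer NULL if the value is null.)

4

FULL OUTER JOIN keeps every row from both sides; unmatched rows get NULL for the other side's columns.
Matching on l.team_id = r.team_id AND l.zone = r.zone. A NULL in a compared column never satisfies the condition.
- team_id=1, zone=CR: 1 matching r row(s), so 1 row(s) emitted.
- team_id=8, zone=CR: no r row matches, row kept with r columns NULL.
- team_id=5, zone=CR: no r row matches, row kept with r columns NULL.
- team_id=2, zone=PD: no r row matches, row kept with r columns NULL.
- team_id=6, zone=PD: 1 matching r row(s), so 1 row(s) emitted.
- team_id=3, zone=PD: no r row matches, row kept with r columns NULL.
- team_id=5, zone=CR: no r row matches, row kept with r columns NULL.
- team_id=3, zone=CR: 1 matching r row(s), so 1 row(s) emitted.
- team_id=8, zone=PD: no r row matches, row kept with r columns NULL.
- 6 row(s) from r found no l partner → padded with NULL.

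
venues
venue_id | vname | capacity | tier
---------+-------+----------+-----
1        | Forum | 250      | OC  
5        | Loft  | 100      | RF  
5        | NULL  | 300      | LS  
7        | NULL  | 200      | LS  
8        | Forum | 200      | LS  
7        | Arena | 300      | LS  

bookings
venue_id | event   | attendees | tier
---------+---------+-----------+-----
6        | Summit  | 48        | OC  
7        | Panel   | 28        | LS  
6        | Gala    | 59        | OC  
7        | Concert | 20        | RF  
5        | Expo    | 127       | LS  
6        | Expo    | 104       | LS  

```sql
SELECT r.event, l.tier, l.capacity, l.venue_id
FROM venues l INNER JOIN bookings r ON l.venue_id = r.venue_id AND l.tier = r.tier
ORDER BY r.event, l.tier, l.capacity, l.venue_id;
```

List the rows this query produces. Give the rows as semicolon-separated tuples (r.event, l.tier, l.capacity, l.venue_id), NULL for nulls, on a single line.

INNER JOIN keeps only pairs where the ON condition holds.
Matching on l.venue_id = r.venue_id AND l.tier = r.tier.
- l (venue_id=1, tier=OC) has no partner → excluded.
- l (venue_id=5, tier=RF) has no partner → excluded.
- l (venue_id=5, tier=LS) pairs with 1 row(s) of r.
- l (venue_id=7, tier=LS) pairs with 1 row(s) of r.
- l (venue_id=8, tier=LS) has no partner → excluded.
- l (venue_id=7, tier=LS) pairs with 1 row(s) of r.
After projecting and ordering:
r.event | l.tier | l.capacity | l.venue_id
Expo | LS | 300 | 5
Panel | LS | 200 | 7
Panel | LS | 300 | 7

(Expo, LS, 300, 5); (Panel, LS, 200, 7); (Panel, LS, 300, 7)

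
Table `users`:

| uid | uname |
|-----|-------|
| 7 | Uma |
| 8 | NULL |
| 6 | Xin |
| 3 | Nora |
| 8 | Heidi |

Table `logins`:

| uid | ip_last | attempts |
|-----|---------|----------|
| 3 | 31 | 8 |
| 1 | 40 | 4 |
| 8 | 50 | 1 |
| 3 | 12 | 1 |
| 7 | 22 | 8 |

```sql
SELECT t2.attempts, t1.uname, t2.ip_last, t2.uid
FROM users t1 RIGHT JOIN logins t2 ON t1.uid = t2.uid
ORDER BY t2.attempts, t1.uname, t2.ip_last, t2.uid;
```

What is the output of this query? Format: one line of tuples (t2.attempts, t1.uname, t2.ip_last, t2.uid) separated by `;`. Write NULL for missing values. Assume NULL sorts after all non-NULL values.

(1, Heidi, 50, 8); (1, Nora, 12, 3); (1, NULL, 50, 8); (4, NULL, 40, 1); (8, Nora, 31, 3); (8, Uma, 22, 7)

RIGHT JOIN keeps every row from `logins`; unmatched rows get NULL for `users`'s columns.
Matching on t1.uid = t2.uid.
- t1[0] uid=7 → 1 match(es) in t2 → 1 row(s).
- t1[1] uid=8 → 1 match(es) in t2 → 1 row(s).
- t1[2] uid=6 → no match.
- t1[3] uid=3 → 2 match(es) in t2 → 2 row(s).
- t1[4] uid=8 → 1 match(es) in t2 → 1 row(s).
- 1 row(s) from t2 found no t1 partner → padded with NULL.
After projecting and ordering:
t2.attempts | t1.uname | t2.ip_last | t2.uid
1 | Heidi | 50 | 8
1 | Nora | 12 | 3
1 | NULL | 50 | 8
4 | NULL | 40 | 1
8 | Nora | 31 | 3
8 | Uma | 22 | 7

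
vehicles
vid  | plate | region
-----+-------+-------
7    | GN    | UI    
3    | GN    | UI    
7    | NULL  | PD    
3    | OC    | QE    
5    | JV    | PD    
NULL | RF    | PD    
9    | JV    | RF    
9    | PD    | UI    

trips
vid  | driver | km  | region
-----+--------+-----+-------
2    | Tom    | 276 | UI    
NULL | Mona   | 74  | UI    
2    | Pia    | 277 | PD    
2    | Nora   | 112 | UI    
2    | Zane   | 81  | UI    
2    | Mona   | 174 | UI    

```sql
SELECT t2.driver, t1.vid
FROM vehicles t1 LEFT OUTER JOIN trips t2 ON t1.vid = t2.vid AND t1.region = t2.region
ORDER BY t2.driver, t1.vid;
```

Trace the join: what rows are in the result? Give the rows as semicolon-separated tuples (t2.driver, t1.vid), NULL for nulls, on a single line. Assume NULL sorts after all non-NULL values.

(NULL, 3); (NULL, 3); (NULL, 5); (NULL, 7); (NULL, 7); (NULL, 9); (NULL, 9); (NULL, NULL)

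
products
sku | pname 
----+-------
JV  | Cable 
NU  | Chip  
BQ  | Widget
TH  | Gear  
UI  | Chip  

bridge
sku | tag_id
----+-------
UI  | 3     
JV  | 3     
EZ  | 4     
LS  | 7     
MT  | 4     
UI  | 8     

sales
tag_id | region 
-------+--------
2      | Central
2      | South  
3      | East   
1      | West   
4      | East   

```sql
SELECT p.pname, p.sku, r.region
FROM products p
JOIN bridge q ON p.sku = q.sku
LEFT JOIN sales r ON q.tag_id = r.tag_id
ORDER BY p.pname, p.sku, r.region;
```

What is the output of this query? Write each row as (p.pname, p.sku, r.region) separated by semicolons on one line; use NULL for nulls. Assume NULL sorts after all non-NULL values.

(Cable, JV, East); (Chip, UI, East); (Chip, UI, NULL)

Joins associate left-to-right: products INNER JOIN bridge on sku gives 3 intermediate row(s).
Then LEFT JOIN `sales r` on tag_id: each of those 3 rows is kept; rows whose q.tag_id has no match in r get NULL for r's columns.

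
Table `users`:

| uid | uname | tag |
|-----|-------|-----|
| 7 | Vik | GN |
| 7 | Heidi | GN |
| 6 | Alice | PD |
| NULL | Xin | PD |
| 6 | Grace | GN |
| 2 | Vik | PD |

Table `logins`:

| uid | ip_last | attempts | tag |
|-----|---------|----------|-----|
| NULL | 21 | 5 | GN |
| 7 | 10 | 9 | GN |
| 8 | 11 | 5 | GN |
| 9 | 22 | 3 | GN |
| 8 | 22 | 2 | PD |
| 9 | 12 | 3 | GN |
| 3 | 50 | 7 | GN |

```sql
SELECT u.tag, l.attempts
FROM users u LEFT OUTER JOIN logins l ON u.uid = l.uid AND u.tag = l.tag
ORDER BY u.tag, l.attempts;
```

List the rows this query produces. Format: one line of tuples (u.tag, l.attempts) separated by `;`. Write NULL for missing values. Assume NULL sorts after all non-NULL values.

(GN, 9); (GN, 9); (GN, NULL); (PD, NULL); (PD, NULL); (PD, NULL)

LEFT JOIN keeps every row from `users`; unmatched rows get NULL for `logins`'s columns.
Matching on u.uid = l.uid AND u.tag = l.tag. A NULL in a compared column never satisfies the condition.
- u[0] uid=7, tag=GN → 1 match(es) in l → 1 row(s).
- u[1] uid=7, tag=GN → 1 match(es) in l → 1 row(s).
- u[2] uid=6, tag=PD → no match; kept with NULLs on the l side.
- u[3] uid=NULL, tag=PD → no match; kept with NULLs on the l side.
- u[4] uid=6, tag=GN → no match; kept with NULLs on the l side.
- u[5] uid=2, tag=PD → no match; kept with NULLs on the l side.
After projecting and ordering:
u.tag | l.attempts
GN | 9
GN | 9
GN | NULL
PD | NULL
PD | NULL
PD | NULL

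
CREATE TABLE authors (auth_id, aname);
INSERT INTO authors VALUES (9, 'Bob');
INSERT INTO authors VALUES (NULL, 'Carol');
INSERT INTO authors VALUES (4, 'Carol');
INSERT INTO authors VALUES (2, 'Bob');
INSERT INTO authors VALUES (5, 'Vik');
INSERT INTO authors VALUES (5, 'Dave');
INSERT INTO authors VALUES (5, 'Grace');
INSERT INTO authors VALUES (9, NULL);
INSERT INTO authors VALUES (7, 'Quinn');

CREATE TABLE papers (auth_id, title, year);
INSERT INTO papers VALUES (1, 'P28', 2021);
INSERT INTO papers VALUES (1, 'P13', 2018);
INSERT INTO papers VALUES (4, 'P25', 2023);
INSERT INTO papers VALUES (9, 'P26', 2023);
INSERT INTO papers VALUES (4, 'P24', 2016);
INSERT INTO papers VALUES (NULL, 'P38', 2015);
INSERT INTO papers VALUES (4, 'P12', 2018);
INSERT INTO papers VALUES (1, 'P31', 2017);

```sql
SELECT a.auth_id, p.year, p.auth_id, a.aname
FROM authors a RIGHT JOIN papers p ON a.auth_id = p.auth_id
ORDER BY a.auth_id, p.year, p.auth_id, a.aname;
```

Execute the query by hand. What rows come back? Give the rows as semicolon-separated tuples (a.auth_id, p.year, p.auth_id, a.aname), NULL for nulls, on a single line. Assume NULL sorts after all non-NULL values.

(4, 2016, 4, Carol); (4, 2018, 4, Carol); (4, 2023, 4, Carol); (9, 2023, 9, Bob); (9, 2023, 9, NULL); (NULL, 2015, NULL, NULL); (NULL, 2017, 1, NULL); (NULL, 2018, 1, NULL); (NULL, 2021, 1, NULL)

RIGHT JOIN keeps every row from `papers`; unmatched rows get NULL for `authors`'s columns.
Matching on a.auth_id = p.auth_id. A NULL in a compared column never satisfies the condition.
Matched pairs: 5; unmatched p rows kept: 4.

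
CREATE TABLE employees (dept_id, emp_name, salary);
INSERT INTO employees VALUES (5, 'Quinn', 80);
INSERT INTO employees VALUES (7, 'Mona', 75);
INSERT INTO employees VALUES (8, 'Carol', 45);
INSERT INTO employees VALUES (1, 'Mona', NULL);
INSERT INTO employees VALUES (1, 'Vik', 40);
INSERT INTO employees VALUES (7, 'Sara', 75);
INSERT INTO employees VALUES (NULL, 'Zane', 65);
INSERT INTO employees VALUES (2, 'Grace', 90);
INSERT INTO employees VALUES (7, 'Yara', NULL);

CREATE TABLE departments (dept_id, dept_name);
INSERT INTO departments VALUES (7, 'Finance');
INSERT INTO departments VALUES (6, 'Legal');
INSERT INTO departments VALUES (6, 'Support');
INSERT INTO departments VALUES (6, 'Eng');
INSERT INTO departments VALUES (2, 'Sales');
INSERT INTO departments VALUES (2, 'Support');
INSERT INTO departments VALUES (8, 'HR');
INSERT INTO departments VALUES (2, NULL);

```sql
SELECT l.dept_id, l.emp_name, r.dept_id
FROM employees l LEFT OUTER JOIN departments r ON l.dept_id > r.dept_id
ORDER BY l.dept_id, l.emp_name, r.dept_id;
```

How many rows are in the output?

32

LEFT JOIN keeps every row from `employees`; unmatched rows get NULL for `departments`'s columns.
Matching on l.dept_id > r.dept_id. A NULL in a compared column never satisfies the condition.
Matched pairs: 28; unmatched l rows kept: 4.
Total: 28 matched + 4 padded = 32 rows.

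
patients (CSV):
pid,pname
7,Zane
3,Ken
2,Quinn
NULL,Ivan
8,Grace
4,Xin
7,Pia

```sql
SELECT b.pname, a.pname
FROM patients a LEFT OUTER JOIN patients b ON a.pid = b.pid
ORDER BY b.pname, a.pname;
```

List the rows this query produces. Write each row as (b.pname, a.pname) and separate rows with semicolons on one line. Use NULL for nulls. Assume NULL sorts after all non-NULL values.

LEFT JOIN keeps every row from `patients a`; unmatched rows get NULL for `patients b`'s columns.
Matching on a.pid = b.pid. A NULL in a compared column never satisfies the condition.
- a (pid=7) pairs with 2 row(s) of b.
- a (pid=3) pairs with 1 row(s) of b.
- a (pid=2) pairs with 1 row(s) of b.
- a (pid=NULL) has no partner → padded with NULL.
- a (pid=8) pairs with 1 row(s) of b.
- a (pid=4) pairs with 1 row(s) of b.
- a (pid=7) pairs with 2 row(s) of b.
After projecting and ordering:
b.pname | a.pname
Grace | Grace
Ken | Ken
Pia | Pia
Pia | Zane
Quinn | Quinn
Xin | Xin
Zane | Pia
Zane | Zane
NULL | Ivan

(Grace, Grace); (Ken, Ken); (Pia, Pia); (Pia, Zane); (Quinn, Quinn); (Xin, Xin); (Zane, Pia); (Zane, Zane); (NULL, Ivan)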